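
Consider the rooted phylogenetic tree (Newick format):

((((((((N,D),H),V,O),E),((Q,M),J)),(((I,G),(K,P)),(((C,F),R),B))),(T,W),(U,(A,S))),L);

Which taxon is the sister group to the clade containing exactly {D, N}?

H

The clade containing exactly {D, N} attaches to the tree at the node subtending ((N,D),H).
The other lineage descending from that same node — the sister group — is the single tip H.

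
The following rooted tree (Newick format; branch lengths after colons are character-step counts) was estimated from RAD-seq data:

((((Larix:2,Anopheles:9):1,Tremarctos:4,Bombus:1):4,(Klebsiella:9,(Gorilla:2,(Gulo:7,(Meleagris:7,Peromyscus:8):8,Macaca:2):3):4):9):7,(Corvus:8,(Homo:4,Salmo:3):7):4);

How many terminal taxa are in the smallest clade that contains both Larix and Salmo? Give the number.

13

The MRCA of Larix and Salmo is the root, so the clade is the entire tree.
That clade contains 13 terminal taxa: Anopheles, Bombus, Corvus, Gorilla, Gulo, Homo, Klebsiella, Larix, Macaca, Meleagris, Peromyscus, Salmo, Tremarctos.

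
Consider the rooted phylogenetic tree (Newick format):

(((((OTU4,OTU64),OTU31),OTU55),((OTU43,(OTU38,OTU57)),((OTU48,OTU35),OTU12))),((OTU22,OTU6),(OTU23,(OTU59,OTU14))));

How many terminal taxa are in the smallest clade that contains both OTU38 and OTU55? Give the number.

The MRCA of OTU38 and OTU55 is the node subtending ((((OTU4,OTU64),OTU31),OTU55),((OTU43,(OTU38,OTU57)),((OTU48,OTU35),OTU12))).
That clade contains 10 terminal taxa: OTU12, OTU31, OTU35, OTU38, OTU4, OTU43, OTU48, OTU55, OTU57, OTU64.

10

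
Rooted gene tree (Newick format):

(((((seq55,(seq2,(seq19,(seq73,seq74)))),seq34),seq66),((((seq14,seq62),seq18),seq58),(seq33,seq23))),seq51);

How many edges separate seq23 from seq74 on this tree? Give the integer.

10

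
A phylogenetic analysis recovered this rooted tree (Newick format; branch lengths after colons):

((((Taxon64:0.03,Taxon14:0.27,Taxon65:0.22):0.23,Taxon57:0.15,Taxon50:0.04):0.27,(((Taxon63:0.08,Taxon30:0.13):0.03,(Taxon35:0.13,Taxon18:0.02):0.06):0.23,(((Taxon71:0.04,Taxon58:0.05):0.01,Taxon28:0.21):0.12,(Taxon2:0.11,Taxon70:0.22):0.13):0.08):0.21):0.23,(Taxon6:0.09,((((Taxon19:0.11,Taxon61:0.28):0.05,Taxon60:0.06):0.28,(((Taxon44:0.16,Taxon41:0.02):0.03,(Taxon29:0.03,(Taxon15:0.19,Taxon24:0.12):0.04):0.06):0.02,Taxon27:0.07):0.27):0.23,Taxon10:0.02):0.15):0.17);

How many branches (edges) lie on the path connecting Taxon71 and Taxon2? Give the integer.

5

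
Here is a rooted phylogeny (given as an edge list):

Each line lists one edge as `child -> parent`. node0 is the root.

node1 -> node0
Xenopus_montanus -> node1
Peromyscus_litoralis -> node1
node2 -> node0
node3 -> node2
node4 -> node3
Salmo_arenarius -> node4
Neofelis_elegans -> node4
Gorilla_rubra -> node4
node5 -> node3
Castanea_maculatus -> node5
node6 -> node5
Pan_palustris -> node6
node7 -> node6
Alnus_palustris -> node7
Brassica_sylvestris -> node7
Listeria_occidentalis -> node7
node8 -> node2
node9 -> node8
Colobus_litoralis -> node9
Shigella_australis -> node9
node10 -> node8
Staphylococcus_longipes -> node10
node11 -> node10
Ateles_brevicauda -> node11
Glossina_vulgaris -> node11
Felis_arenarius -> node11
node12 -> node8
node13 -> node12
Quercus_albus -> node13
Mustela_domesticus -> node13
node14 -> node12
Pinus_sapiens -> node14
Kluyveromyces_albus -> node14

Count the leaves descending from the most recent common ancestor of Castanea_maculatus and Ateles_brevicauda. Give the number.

The MRCA of Castanea_maculatus and Ateles_brevicauda is the node subtending (((Salmo_arenarius,Neofelis_elegans,Gorilla_rubra),(Castanea_maculatus,(Pan_palustris,(Alnus_palustris,Brassica_sylvestris,Listeria_occidentalis)))),((Colobus_litoralis,Shigella_australis),(Staphylococcus_longipes,(Ateles_brevicauda,Glossina_vulgaris,Felis_arenarius)),((Quercus_albus,Mustela_domesticus),(Pinus_sapiens,Kluyveromyces_albus)))).
That clade contains 18 terminal taxa: Alnus_palustris, Ateles_brevicauda, Brassica_sylvestris, Castanea_maculatus, Colobus_litoralis, Felis_arenarius, Glossina_vulgaris, Gorilla_rubra, Kluyveromyces_albus, Listeria_occidentalis, Mustela_domesticus, Neofelis_elegans, Pan_palustris, Pinus_sapiens, Quercus_albus, Salmo_arenarius, Shigella_australis, Staphylococcus_longipes.

18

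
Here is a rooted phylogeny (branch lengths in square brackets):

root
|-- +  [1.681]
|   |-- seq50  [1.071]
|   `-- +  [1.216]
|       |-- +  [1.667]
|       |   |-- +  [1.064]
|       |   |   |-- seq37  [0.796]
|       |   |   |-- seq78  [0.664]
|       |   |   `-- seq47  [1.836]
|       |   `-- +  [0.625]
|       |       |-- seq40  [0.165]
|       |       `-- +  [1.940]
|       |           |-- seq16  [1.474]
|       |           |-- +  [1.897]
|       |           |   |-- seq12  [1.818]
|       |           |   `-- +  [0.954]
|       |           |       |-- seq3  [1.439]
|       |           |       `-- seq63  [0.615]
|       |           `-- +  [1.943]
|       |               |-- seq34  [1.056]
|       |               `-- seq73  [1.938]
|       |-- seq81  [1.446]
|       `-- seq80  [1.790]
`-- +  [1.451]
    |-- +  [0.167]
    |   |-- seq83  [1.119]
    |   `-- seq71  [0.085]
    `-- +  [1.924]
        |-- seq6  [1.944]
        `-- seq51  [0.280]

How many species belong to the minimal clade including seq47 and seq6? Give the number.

17

The MRCA of seq47 and seq6 is the root, so the clade is the entire tree.
That clade contains 17 terminal taxa: seq12, seq16, seq3, seq34, seq37, seq40, seq47, seq50, seq51, seq6, seq63, seq71, seq73, seq78, seq80, seq81, seq83.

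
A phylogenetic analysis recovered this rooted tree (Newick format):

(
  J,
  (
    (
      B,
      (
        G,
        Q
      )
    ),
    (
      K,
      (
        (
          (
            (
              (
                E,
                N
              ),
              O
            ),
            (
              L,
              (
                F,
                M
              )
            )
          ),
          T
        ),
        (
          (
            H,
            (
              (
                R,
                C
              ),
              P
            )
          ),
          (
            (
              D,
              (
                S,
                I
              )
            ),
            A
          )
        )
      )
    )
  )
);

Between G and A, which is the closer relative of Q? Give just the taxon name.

The MRCA of Q and G subtends (G,Q) (2 taxa).
The MRCA of Q and A subtends ((B,(G,Q)),(K,(((((E,N),O),(L,(F,M))),T),((H,((R,C),P)),((D,(S,I)),A))))) (19 taxa).
The first is nested inside the second, so Q shares a more recent common ancestor with G.

G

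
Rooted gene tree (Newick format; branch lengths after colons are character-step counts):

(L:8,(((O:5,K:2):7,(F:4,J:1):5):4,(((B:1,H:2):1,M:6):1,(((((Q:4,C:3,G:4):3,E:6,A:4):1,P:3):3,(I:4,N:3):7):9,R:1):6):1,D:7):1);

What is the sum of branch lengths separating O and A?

40

The path runs O → … → MRCA → … → A; the MRCA is the node subtending (((O,K),(F,J)),(((B,H),M),(((((Q,C,G),E,A),P),(I,N)),R)),D).
Branch lengths along that path: 5 + 7 + 4 + 1 + 6 + 9 + 3 + 1 + 4 = 40.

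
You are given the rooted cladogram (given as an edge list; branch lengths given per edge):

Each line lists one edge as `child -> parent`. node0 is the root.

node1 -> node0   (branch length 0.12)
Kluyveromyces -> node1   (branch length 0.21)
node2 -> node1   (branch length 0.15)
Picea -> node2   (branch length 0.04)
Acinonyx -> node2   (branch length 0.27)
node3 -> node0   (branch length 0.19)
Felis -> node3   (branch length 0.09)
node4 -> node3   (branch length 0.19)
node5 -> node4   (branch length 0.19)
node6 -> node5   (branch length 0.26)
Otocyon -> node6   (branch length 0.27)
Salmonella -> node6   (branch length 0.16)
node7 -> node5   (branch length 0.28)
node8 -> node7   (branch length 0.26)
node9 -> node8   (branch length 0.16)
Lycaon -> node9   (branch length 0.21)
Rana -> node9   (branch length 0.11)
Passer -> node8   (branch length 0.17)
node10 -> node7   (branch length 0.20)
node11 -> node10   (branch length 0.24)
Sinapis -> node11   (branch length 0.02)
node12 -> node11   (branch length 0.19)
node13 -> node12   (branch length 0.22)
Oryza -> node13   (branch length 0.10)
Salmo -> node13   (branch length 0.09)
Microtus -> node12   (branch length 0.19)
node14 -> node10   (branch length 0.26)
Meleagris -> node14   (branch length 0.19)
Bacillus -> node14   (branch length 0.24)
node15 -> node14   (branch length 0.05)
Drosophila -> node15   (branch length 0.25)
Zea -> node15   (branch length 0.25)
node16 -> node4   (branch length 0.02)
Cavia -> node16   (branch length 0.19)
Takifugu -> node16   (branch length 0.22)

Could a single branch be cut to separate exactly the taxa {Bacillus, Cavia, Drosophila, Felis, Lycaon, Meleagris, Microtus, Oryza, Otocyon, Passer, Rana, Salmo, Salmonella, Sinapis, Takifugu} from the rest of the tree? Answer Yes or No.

The MRCA of the listed taxa subtends (Felis,(((Otocyon,Salmonella),(((Lycaon,Rana),Passer),((Sinapis,((Oryza,Salmo),Microtus)),(Meleagris,Bacillus,(Drosophila,Zea))))),(Cavia,Takifugu))).
That clade also contains Zea, which is not in the proposed group, so the group is not monophyletic.

No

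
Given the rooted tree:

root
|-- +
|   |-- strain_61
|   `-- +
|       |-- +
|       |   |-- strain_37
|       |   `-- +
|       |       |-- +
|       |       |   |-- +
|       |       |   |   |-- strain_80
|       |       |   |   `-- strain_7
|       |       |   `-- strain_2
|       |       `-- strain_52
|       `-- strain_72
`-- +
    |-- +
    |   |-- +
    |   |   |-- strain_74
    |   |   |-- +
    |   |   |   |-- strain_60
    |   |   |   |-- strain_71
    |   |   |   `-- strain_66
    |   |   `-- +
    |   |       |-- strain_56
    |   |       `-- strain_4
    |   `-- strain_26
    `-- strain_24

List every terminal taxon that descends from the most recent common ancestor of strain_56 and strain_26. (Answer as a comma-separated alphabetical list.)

strain_26, strain_4, strain_56, strain_60, strain_66, strain_71, strain_74

Tracing strain_56: it sits inside (strain_56,strain_4).
Tracing strain_26: it sits inside ((strain_74,(strain_60,strain_71,strain_66),(strain_56,strain_4)),strain_26).
The smallest clade enclosing both is ((strain_74,(strain_60,strain_71,strain_66),(strain_56,strain_4)),strain_26); the answer is its 7 terminal taxa in alphabetical order.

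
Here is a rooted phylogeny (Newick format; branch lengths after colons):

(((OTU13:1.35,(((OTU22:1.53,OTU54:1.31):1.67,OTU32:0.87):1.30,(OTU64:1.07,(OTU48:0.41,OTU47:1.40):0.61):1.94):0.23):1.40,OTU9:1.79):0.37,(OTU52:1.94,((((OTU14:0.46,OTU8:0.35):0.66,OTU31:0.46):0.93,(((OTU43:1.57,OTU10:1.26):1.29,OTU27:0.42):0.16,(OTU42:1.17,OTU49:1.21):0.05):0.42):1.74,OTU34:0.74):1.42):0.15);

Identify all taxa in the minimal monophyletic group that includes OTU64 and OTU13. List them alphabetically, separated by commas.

Tracing OTU64: it sits inside (OTU64,(OTU48,OTU47)).
Tracing OTU13: it sits inside (OTU13,(((OTU22,OTU54),OTU32),(OTU64,(OTU48,OTU47)))).
The smallest clade enclosing both is (OTU13,(((OTU22,OTU54),OTU32),(OTU64,(OTU48,OTU47)))); the answer is its 7 terminal taxa in alphabetical order.

OTU13, OTU22, OTU32, OTU47, OTU48, OTU54, OTU64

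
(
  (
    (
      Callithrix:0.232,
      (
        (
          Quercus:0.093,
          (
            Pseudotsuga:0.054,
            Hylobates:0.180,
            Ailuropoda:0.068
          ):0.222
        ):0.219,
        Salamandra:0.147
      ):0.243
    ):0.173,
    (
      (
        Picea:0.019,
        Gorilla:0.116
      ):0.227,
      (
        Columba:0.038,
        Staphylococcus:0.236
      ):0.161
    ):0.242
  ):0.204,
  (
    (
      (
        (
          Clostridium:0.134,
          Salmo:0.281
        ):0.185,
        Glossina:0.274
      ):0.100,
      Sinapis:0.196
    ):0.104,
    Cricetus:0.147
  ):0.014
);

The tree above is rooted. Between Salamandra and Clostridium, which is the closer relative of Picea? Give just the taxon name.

The MRCA of Picea and Salamandra subtends ((Callithrix,((Quercus,(Pseudotsuga,Hylobates,Ailuropoda)),Salamandra)),((Picea,Gorilla),(Columba,Staphylococcus))) (10 taxa).
The MRCA of Picea and Clostridium is the root, subtending the entire tree (15 taxa).
The first is nested inside the second, so Picea shares a more recent common ancestor with Salamandra.

Salamandra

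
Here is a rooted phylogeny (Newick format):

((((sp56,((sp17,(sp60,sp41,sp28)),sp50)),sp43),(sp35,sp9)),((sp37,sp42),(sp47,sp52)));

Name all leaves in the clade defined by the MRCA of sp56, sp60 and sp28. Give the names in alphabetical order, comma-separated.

sp17, sp28, sp41, sp50, sp56, sp60

Tracing sp56: it sits inside (sp56,((sp17,(sp60,sp41,sp28)),sp50)).
Tracing sp60: it sits inside (sp60,sp41,sp28).
Tracing sp28: it sits inside (sp60,sp41,sp28).
The smallest clade enclosing all 3 is (sp56,((sp17,(sp60,sp41,sp28)),sp50)); the answer is its 6 terminal taxa in alphabetical order.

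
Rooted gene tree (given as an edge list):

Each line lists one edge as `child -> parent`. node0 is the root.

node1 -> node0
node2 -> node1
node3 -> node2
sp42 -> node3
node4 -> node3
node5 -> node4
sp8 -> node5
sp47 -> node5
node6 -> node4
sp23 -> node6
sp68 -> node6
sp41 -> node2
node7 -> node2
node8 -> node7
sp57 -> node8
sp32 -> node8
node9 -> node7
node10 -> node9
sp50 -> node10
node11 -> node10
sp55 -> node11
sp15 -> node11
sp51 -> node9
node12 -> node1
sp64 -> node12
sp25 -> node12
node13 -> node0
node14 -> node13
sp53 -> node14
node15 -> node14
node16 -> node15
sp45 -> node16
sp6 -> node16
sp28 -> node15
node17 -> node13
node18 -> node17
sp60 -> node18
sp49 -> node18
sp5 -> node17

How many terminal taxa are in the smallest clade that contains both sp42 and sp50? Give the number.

The MRCA of sp42 and sp50 is the node subtending ((sp42,((sp8,sp47),(sp23,sp68))),sp41,((sp57,sp32),((sp50,(sp55,sp15)),sp51))).
That clade contains 12 terminal taxa: sp15, sp23, sp32, sp41, sp42, sp47, sp50, sp51, sp55, sp57, sp68, sp8.

12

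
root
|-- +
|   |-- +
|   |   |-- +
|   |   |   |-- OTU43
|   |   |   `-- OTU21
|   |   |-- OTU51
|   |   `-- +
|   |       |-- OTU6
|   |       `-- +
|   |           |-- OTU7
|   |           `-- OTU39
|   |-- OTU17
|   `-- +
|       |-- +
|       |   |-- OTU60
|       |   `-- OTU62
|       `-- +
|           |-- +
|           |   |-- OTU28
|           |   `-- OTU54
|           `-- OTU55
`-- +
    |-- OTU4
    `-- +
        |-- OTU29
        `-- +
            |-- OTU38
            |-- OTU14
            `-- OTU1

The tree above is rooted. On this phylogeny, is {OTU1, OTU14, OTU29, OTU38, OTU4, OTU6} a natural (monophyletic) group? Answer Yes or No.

No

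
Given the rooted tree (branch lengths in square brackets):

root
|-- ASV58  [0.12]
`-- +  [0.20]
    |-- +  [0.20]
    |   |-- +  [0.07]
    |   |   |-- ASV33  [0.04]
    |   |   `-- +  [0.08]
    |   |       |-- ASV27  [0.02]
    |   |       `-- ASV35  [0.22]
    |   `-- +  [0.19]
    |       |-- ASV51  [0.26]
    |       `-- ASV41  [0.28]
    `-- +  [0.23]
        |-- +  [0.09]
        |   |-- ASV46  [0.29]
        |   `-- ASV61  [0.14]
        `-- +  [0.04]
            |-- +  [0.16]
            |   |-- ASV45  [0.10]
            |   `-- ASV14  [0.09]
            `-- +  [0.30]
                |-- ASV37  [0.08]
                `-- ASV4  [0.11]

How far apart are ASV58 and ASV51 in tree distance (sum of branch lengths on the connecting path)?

0.97

The path runs ASV58 → … → MRCA → … → ASV51; the MRCA is the root of the tree.
Branch lengths along that path: 0.12 + 0.20 + 0.20 + 0.19 + 0.26 = 0.97.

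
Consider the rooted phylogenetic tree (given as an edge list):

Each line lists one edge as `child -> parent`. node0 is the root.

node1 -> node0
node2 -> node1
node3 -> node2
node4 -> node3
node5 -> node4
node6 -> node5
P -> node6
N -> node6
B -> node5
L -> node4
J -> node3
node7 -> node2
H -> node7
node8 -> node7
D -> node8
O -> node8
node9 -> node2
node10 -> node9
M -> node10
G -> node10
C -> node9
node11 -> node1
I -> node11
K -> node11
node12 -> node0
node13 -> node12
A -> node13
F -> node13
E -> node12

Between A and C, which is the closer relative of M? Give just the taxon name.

The MRCA of M and C subtends ((M,G),C) (3 taxa).
The MRCA of M and A is the root, subtending the entire tree (16 taxa).
The first is nested inside the second, so M shares a more recent common ancestor with C.

C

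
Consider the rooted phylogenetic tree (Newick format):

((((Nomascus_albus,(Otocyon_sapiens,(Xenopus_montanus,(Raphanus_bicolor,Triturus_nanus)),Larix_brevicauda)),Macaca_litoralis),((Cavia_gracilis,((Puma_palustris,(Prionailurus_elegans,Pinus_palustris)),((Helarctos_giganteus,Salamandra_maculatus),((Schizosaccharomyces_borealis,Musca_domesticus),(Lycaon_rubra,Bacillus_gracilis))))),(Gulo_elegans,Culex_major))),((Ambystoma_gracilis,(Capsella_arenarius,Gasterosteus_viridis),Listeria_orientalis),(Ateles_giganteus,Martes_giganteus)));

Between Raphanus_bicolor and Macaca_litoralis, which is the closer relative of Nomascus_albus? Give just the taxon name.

Raphanus_bicolor

The MRCA of Nomascus_albus and Raphanus_bicolor subtends (Nomascus_albus,(Otocyon_sapiens,(Xenopus_montanus,(Raphanus_bicolor,Triturus_nanus)),Larix_brevicauda)) (6 taxa).
The MRCA of Nomascus_albus and Macaca_litoralis subtends ((Nomascus_albus,(Otocyon_sapiens,(Xenopus_montanus,(Raphanus_bicolor,Triturus_nanus)),Larix_brevicauda)),Macaca_litoralis) (7 taxa).
The first is nested inside the second, so Nomascus_albus shares a more recent common ancestor with Raphanus_bicolor.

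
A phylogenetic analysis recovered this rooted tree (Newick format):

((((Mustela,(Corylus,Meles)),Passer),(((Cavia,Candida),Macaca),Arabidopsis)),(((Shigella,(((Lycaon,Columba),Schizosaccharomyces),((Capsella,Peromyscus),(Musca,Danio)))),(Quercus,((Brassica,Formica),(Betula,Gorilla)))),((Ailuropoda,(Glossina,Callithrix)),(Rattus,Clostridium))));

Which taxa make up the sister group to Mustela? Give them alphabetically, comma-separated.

Mustela attaches to the tree at the node subtending (Mustela,(Corylus,Meles)).
The other lineage descending from that same node — the sister group — is (Corylus,Meles); its 2 tips in alphabetical order are the answer.

Corylus, Meles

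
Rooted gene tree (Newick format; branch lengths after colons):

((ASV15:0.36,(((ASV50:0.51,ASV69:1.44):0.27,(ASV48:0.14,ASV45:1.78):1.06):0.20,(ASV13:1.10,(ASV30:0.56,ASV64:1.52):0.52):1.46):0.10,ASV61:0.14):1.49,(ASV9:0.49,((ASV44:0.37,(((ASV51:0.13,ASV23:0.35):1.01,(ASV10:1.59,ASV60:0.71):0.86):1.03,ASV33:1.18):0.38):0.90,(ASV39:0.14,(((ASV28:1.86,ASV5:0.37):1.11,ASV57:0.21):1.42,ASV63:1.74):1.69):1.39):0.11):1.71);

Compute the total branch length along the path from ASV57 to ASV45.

11.16

The path runs ASV57 → … → MRCA → … → ASV45; the MRCA is the root of the tree.
Branch lengths along that path: 0.21 + 1.42 + 1.69 + 1.39 + 0.11 + 1.71 + 1.49 + 0.10 + 0.20 + 1.06 + 1.78 = 11.16.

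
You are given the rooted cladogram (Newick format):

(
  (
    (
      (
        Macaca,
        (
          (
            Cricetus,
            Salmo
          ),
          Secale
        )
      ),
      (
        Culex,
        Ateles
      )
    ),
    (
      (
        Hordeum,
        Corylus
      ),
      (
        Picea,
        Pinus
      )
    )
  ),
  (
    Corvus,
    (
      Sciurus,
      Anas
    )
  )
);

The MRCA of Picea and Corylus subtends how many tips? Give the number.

The MRCA of Picea and Corylus is the node subtending ((Hordeum,Corylus),(Picea,Pinus)).
That clade contains 4 terminal taxa: Corylus, Hordeum, Picea, Pinus.

4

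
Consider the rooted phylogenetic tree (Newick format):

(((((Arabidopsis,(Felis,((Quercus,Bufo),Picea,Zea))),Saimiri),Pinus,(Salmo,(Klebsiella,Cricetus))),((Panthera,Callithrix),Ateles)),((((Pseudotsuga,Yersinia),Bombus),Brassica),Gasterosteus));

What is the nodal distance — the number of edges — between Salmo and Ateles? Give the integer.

5

The MRCA of Salmo and Ateles is the node subtending ((((Arabidopsis,(Felis,((Quercus,Bufo),Picea,Zea))),Saimiri),Pinus,(Salmo,(Klebsiella,Cricetus))),((Panthera,Callithrix),Ateles)).
From Salmo up to that node: 3 branches. From Ateles up to the same node: 2 branches. Total: 3 + 2 = 5.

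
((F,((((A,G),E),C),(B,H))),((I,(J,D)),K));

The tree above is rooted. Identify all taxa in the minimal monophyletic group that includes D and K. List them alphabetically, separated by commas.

Tracing D: it sits inside (J,D).
Tracing K: it sits inside ((I,(J,D)),K).
The smallest clade enclosing both is ((I,(J,D)),K); the answer is its 4 terminal taxa in alphabetical order.

D, I, J, K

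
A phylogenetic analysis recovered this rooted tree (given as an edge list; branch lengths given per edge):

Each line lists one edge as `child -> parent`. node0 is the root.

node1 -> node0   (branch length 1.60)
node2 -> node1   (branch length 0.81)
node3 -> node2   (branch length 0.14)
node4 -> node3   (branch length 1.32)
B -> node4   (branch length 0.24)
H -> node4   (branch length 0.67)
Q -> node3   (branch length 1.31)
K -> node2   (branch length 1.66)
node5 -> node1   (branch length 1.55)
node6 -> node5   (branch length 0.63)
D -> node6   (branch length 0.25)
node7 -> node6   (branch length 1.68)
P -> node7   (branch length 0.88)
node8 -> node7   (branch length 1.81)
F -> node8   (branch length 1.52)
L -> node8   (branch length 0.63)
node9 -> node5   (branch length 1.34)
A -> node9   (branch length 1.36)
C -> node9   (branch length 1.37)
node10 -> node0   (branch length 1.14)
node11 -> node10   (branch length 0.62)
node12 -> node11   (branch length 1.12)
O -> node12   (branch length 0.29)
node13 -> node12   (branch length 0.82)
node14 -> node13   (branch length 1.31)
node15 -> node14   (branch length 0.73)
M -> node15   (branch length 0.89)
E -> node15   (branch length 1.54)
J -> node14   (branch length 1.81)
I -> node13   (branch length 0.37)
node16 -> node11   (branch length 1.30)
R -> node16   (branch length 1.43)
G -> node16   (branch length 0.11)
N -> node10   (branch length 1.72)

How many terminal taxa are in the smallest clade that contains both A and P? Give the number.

6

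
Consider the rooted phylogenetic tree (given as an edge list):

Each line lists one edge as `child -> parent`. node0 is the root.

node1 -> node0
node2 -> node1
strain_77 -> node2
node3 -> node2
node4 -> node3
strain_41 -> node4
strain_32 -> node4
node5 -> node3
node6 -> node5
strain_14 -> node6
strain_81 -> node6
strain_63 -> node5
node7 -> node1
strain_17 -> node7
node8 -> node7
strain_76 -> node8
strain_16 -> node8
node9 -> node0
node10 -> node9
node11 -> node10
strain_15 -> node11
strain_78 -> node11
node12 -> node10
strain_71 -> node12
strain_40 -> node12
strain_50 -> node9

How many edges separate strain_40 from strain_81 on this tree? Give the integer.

10

The MRCA of strain_40 and strain_81 is the root of the tree.
From strain_40 up to that node: 4 branches. From strain_81 up to the same node: 6 branches. Total: 4 + 6 = 10.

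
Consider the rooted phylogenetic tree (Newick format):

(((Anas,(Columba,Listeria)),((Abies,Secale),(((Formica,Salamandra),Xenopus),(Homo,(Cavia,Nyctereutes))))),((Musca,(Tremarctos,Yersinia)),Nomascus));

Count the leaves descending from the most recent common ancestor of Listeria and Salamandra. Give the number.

The MRCA of Listeria and Salamandra is the node subtending ((Anas,(Columba,Listeria)),((Abies,Secale),(((Formica,Salamandra),Xenopus),(Homo,(Cavia,Nyctereutes))))).
That clade contains 11 terminal taxa: Abies, Anas, Cavia, Columba, Formica, Homo, Listeria, Nyctereutes, Salamandra, Secale, Xenopus.

11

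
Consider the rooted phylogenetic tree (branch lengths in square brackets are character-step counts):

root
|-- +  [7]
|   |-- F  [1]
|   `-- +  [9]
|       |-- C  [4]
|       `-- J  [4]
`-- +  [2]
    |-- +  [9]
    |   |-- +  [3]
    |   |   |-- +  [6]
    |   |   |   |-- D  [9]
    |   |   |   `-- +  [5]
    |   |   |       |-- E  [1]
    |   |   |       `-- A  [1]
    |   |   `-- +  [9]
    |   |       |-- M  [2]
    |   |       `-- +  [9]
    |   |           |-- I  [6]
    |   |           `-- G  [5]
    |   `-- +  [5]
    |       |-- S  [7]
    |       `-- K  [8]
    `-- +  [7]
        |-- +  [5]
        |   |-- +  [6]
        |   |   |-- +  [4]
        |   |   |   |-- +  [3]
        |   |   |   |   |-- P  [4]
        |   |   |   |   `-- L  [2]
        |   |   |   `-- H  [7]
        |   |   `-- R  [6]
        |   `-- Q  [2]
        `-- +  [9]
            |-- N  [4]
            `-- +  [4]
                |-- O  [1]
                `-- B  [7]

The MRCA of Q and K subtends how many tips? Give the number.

The MRCA of Q and K is the node subtending ((((D,(E,A)),(M,(I,G))),(S,K)),(((((P,L),H),R),Q),(N,(O,B)))).
That clade contains 16 terminal taxa: A, B, D, E, G, H, I, K, L, M, N, O, P, Q, R, S.

16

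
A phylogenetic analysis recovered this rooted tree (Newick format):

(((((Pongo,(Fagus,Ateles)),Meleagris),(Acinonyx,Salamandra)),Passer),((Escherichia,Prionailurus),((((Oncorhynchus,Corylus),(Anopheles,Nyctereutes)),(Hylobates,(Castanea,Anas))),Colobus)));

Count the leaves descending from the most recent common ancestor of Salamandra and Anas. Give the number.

17

The MRCA of Salamandra and Anas is the root, so the clade is the entire tree.
That clade contains 17 terminal taxa: Acinonyx, Anas, Anopheles, Ateles, Castanea, Colobus, Corylus, Escherichia, Fagus, Hylobates, Meleagris, Nyctereutes, Oncorhynchus, Passer, Pongo, Prionailurus, Salamandra.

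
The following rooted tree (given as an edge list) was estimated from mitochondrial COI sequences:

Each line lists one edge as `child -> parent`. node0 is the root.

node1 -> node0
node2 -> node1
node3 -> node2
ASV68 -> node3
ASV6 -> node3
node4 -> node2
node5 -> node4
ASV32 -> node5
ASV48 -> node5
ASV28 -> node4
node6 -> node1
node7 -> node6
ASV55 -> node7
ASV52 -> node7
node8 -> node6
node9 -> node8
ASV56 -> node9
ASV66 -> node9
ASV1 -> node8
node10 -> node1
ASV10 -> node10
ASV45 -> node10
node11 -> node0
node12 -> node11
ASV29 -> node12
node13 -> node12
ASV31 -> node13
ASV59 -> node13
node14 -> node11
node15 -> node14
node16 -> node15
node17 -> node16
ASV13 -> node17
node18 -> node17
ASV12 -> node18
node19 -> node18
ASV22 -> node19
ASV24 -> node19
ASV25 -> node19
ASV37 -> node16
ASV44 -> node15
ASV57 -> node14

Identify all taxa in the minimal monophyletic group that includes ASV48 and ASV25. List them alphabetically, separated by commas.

ASV1, ASV10, ASV12, ASV13, ASV22, ASV24, ASV25, ASV28, ASV29, ASV31, ASV32, ASV37, ASV44, ASV45, ASV48, ASV52, ASV55, ASV56, ASV57, ASV59, ASV6, ASV66, ASV68

Tracing ASV48: it sits inside (ASV32,ASV48).
Tracing ASV25: it sits inside (ASV22,ASV24,ASV25).
The smallest clade enclosing both is the whole tree (their MRCA is the root), so the answer is all 23 tips in alphabetical order.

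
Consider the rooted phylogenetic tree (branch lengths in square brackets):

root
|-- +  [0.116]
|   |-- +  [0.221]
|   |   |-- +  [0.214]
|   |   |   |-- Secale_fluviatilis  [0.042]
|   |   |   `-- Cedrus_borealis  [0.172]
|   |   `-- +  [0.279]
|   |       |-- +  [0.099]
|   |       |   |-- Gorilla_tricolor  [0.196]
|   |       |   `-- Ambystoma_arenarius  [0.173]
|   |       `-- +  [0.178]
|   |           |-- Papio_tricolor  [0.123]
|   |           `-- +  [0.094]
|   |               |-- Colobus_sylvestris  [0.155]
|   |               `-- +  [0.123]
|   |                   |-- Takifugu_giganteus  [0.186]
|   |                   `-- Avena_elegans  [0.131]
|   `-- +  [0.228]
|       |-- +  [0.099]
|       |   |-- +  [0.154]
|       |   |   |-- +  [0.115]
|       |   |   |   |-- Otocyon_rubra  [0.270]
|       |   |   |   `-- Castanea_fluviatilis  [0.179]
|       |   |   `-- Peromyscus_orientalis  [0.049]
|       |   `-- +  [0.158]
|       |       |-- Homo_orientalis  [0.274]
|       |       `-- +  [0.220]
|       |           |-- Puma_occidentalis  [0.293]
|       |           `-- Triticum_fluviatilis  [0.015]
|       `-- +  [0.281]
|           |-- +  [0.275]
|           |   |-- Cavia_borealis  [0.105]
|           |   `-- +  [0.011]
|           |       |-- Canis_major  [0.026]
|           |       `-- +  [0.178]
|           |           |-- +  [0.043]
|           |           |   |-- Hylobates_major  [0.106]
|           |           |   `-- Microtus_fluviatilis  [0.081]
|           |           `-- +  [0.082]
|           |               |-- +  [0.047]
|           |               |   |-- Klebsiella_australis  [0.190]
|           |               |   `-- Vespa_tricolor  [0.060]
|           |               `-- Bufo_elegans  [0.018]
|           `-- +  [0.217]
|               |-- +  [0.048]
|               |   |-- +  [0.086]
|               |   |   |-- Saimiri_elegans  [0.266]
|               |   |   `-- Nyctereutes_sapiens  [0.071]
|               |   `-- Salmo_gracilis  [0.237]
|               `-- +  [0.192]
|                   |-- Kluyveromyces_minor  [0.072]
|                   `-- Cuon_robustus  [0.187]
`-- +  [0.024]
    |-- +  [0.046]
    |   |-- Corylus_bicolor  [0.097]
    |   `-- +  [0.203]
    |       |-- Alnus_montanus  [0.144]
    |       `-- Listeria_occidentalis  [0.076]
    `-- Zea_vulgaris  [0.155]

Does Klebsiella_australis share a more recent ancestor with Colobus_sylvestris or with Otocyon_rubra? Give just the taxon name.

Otocyon_rubra

The MRCA of Klebsiella_australis and Otocyon_rubra subtends ((((Otocyon_rubra,Castanea_fluviatilis),Peromyscus_orientalis),(Homo_orientalis,(Puma_occidentalis,Triticum_fluviatilis))),((Cavia_borealis,(Canis_major,((Hylobates_major,Microtus_fluviatilis),((Klebsiella_australis,Vespa_tricolor),Bufo_elegans)))),(((Saimiri_elegans,Nyctereutes_sapiens),Salmo_gracilis),(Kluyveromyces_minor,Cuon_robustus)))) (18 taxa).
The MRCA of Klebsiella_australis and Colobus_sylvestris subtends (((Secale_fluviatilis,Cedrus_borealis),((Gorilla_tricolor,Ambystoma_arenarius),(Papio_tricolor,(Colobus_sylvestris,(Takifugu_giganteus,Avena_elegans))))),((((Otocyon_rubra,Castanea_fluviatilis),Peromyscus_orientalis),(Homo_orientalis,(Puma_occidentalis,Triticum_fluviatilis))),((Cavia_borealis,(Canis_major,((Hylobates_major,Microtus_fluviatilis),((Klebsiella_australis,Vespa_tricolor),Bufo_elegans)))),(((Saimiri_elegans,Nyctereutes_sapiens),Salmo_gracilis),(Kluyveromyces_minor,Cuon_robustus))))) (26 taxa).
The first is nested inside the second, so Klebsiella_australis shares a more recent common ancestor with Otocyon_rubra.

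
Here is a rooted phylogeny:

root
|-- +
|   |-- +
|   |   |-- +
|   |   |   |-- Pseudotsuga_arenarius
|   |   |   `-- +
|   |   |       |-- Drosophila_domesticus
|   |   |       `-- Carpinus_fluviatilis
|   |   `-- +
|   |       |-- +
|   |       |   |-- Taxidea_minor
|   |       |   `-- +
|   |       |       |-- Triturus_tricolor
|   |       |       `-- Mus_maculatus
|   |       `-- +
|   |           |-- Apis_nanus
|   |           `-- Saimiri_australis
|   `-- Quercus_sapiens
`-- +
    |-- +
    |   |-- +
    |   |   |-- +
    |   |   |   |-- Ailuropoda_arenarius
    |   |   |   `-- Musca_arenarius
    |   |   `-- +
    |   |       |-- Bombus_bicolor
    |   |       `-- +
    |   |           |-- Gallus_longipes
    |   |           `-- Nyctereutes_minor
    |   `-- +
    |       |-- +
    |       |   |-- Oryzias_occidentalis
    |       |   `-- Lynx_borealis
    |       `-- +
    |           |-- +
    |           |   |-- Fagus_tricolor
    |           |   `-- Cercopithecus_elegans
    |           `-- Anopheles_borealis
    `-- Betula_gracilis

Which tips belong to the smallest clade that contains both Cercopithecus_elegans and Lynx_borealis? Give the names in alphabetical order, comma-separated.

Tracing Cercopithecus_elegans: it sits inside (Fagus_tricolor,Cercopithecus_elegans).
Tracing Lynx_borealis: it sits inside (Oryzias_occidentalis,Lynx_borealis).
The smallest clade enclosing both is ((Oryzias_occidentalis,Lynx_borealis),((Fagus_tricolor,Cercopithecus_elegans),Anopheles_borealis)); the answer is its 5 terminal taxa in alphabetical order.

Anopheles_borealis, Cercopithecus_elegans, Fagus_tricolor, Lynx_borealis, Oryzias_occidentalis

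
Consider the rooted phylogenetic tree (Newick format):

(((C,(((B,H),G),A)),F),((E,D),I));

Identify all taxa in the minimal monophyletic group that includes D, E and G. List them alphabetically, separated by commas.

A, B, C, D, E, F, G, H, I

Tracing D: it sits inside (E,D).
Tracing E: it sits inside (E,D).
Tracing G: it sits inside ((B,H),G).
The smallest clade enclosing all 3 is the whole tree (their MRCA is the root), so the answer is all 9 tips in alphabetical order.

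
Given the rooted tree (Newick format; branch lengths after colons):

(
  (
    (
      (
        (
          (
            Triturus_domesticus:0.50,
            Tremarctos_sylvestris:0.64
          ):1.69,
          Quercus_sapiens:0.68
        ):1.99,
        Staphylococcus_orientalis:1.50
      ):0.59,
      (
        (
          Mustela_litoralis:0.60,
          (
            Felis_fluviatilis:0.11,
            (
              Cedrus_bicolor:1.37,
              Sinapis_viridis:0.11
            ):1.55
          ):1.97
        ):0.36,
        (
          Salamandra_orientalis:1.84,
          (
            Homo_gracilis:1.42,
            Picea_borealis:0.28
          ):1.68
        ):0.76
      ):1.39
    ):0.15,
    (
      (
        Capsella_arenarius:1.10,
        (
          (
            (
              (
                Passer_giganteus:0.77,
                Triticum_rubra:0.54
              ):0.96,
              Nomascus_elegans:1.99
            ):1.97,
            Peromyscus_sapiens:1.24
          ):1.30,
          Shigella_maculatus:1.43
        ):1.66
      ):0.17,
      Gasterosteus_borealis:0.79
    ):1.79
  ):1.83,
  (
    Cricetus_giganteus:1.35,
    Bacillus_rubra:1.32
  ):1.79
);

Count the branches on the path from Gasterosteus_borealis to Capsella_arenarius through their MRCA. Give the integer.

3

The MRCA of Gasterosteus_borealis and Capsella_arenarius is the node subtending ((Capsella_arenarius,((((Passer_giganteus,Triticum_rubra),Nomascus_elegans),Peromyscus_sapiens),Shigella_maculatus)),Gasterosteus_borealis).
From Gasterosteus_borealis up to that node: 1 branch. From Capsella_arenarius up to the same node: 2 branches. Total: 1 + 2 = 3.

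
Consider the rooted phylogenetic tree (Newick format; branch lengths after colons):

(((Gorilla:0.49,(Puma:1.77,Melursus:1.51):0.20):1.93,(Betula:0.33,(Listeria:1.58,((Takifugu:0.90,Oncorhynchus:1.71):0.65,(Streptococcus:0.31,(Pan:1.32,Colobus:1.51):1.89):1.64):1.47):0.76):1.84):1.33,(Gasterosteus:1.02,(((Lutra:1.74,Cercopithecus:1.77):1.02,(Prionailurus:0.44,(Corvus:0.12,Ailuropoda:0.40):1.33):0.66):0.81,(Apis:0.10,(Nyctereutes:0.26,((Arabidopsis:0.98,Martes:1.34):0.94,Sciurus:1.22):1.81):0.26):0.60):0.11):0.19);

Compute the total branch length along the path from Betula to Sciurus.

The path runs Betula → … → MRCA → … → Sciurus; the MRCA is the root of the tree.
Branch lengths along that path: 0.33 + 1.84 + 1.33 + 0.19 + 0.11 + 0.60 + 0.26 + 1.81 + 1.22 = 7.69.

7.69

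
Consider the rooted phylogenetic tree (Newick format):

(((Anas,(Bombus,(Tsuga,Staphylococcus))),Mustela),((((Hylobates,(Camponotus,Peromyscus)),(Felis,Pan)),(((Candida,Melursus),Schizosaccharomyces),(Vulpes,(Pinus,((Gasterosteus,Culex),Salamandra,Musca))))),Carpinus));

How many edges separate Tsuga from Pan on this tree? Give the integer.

10

The MRCA of Tsuga and Pan is the root of the tree.
From Tsuga up to that node: 5 branches. From Pan up to the same node: 5 branches. Total: 5 + 5 = 10.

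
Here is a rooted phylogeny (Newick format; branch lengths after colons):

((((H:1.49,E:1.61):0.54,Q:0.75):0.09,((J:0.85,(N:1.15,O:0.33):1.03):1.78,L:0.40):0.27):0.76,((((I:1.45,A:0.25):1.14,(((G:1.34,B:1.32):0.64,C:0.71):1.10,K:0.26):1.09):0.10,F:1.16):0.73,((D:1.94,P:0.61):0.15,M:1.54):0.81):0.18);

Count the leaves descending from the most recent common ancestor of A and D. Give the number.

10

The MRCA of A and D is the node subtending ((((I,A),(((G,B),C),K)),F),((D,P),M)).
That clade contains 10 terminal taxa: A, B, C, D, F, G, I, K, M, P.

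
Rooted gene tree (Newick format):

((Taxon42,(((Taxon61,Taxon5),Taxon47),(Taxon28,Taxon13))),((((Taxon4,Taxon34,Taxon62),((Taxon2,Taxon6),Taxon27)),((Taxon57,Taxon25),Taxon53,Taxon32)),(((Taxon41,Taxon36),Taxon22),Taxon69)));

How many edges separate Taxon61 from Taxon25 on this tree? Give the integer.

The MRCA of Taxon61 and Taxon25 is the root of the tree.
From Taxon61 up to that node: 5 branches. From Taxon25 up to the same node: 5 branches. Total: 5 + 5 = 10.

10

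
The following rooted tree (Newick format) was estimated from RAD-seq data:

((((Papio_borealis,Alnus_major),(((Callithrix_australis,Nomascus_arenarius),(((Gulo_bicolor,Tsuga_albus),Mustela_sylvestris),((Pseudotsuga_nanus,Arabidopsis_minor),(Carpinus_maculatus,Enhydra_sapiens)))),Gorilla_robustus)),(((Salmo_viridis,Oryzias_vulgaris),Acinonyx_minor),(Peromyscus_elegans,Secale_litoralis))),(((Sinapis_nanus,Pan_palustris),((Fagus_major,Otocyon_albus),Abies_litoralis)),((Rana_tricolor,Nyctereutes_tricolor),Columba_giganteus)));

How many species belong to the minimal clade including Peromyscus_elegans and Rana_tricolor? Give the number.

25

The MRCA of Peromyscus_elegans and Rana_tricolor is the root, so the clade is the entire tree.
That clade contains 25 terminal taxa: Abies_litoralis, Acinonyx_minor, Alnus_major, Arabidopsis_minor, Callithrix_australis, Carpinus_maculatus, Columba_giganteus, Enhydra_sapiens, Fagus_major, Gorilla_robustus, Gulo_bicolor, Mustela_sylvestris, Nomascus_arenarius, Nyctereutes_tricolor, Oryzias_vulgaris, Otocyon_albus, Pan_palustris, Papio_borealis, Peromyscus_elegans, Pseudotsuga_nanus, Rana_tricolor, Salmo_viridis, Secale_litoralis, Sinapis_nanus, Tsuga_albus.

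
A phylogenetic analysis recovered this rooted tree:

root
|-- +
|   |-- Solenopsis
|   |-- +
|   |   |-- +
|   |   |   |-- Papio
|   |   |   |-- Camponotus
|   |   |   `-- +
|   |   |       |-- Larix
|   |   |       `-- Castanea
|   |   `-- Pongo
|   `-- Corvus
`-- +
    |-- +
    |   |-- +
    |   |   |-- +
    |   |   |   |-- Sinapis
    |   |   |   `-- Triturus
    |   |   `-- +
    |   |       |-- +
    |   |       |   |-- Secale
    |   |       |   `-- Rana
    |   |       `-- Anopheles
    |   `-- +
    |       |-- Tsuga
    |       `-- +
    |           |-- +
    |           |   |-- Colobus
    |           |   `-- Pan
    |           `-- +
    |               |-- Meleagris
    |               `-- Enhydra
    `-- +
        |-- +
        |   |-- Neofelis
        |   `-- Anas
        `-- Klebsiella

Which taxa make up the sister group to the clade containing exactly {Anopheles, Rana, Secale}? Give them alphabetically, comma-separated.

Sinapis, Triturus

The clade containing exactly {Anopheles, Rana, Secale} attaches to the tree at the node subtending ((Sinapis,Triturus),((Secale,Rana),Anopheles)).
The other lineage descending from that same node — the sister group — is (Sinapis,Triturus); its 2 tips in alphabetical order are the answer.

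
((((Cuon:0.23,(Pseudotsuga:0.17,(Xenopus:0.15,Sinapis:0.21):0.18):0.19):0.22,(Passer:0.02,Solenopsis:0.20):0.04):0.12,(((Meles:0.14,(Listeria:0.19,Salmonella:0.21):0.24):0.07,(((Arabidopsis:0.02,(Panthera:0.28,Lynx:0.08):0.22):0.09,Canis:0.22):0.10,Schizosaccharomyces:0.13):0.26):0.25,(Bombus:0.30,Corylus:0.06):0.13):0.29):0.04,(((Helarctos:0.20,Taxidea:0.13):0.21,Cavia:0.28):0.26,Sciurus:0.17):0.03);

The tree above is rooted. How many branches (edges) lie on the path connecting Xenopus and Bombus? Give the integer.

8

The MRCA of Xenopus and Bombus is the node subtending (((Cuon,(Pseudotsuga,(Xenopus,Sinapis))),(Passer,Solenopsis)),(((Meles,(Listeria,Salmonella)),(((Arabidopsis,(Panthera,Lynx)),Canis),Schizosaccharomyces)),(Bombus,Corylus))).
From Xenopus up to that node: 5 branches. From Bombus up to the same node: 3 branches. Total: 5 + 3 = 8.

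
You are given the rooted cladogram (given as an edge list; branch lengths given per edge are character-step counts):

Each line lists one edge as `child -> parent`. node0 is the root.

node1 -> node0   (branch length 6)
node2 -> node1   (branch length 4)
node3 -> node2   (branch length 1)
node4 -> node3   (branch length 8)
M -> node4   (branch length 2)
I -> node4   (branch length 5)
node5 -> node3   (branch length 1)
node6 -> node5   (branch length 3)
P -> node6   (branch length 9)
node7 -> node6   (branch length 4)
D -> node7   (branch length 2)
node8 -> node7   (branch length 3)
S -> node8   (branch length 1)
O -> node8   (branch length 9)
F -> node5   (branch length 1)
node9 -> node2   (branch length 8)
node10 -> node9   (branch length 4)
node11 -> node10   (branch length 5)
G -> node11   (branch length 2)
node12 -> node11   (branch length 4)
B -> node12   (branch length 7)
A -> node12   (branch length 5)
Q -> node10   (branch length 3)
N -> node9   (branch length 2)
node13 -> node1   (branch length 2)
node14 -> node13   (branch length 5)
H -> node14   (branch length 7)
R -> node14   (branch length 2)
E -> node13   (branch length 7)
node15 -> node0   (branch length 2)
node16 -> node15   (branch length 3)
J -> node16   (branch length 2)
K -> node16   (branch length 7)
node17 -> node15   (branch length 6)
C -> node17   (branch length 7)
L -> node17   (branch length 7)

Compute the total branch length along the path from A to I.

The path runs A → … → MRCA → … → I; the MRCA is the node subtending (((M,I),((P,(D,(S,O))),F)),(((G,(B,A)),Q),N)).
Branch lengths along that path: 5 + 4 + 5 + 4 + 8 + 1 + 8 + 5 = 40.

40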